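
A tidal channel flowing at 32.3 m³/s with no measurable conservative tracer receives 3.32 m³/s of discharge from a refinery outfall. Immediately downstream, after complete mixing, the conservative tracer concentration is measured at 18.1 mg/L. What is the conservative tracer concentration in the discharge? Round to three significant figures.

Mass balance: 32.30·0 + 3.320·Cₑ = 35.62·18.10
→ Cₑ = (35.62·18.10 − 32.30·0) / 3.320 = 194.2 mg/L.

194 mg/L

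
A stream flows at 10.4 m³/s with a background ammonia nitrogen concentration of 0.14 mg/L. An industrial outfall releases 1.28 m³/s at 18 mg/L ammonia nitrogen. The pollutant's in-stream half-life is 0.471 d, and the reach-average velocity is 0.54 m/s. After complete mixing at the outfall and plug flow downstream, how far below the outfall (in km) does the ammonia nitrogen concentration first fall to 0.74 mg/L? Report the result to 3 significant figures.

33.0 km

After mixing, C = (10.40·0.1400 + 1.280·18.00) / 11.68 = 24.50/11.68 = 2.097 mg/L.
Half-life 0.471 d → k = ln 2 / 0.471 = 1.472 d⁻¹.
Set 2.097·exp(−k·t) = 0.74 → t = ln(2.097/0.74)/k = 61160 s = 16.99 h.
Distance = v·t = 0.54·61160 = 33030 m = 33.03 km.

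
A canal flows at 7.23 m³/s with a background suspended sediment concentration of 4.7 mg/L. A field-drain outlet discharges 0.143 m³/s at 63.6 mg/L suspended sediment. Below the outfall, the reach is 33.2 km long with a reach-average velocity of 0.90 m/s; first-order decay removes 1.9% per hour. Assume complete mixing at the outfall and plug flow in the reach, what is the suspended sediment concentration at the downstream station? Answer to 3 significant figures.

After mixing, C = (7.230·4.700 + 0.1430·63.60) / 7.373 = 43.08/7.373 = 5.842 mg/L.
Travel time t = 33.2·1000 / 0.90 = 36890 s = 10.25 h.
1.9%/h lost → k = −ln(1 − 0.019) = 0.01918 h⁻¹.
First-order decay: C = 5.842·exp(−k·t) = 5.842·0.8215 = 4.800 mg/L.

4.80 mg/L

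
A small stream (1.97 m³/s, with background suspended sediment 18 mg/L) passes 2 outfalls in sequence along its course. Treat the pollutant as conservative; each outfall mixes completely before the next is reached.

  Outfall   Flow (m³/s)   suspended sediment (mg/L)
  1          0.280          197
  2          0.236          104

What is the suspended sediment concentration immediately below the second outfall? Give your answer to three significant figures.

After outfall 1: Q = 1.970 + 0.2800 = 2.250 m³/s; C = (1.970·18.00 + 0.2800·197.0)/2.250 = 40.28 mg/L.
After outfall 2: Q = 2.250 + 0.2360 = 2.486 m³/s; C = (2.250·40.28 + 0.2360·104.0)/2.486 = 46.33 mg/L.

46.3 mg/L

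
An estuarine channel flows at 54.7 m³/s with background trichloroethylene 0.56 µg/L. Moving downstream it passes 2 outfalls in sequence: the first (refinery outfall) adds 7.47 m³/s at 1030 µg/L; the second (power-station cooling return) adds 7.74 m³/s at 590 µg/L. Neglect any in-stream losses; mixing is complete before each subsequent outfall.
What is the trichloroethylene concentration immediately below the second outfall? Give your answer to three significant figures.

176 µg/L

Below outfall 1: Q → 62.17 m³/s, C = (54.70·0.5600 + 7.470·1030)/62.17 = 124.3 µg/L.
Below outfall 2: Q → 69.91 m³/s, C = (62.17·124.3 + 7.740·590.0)/69.91 = 175.8 µg/L.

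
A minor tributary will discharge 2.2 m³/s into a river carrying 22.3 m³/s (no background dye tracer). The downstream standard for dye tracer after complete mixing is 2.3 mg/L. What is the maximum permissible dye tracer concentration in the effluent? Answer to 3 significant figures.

25.6 mg/L

At the limit, (Qr·Cr + Qe·Cₑ)/(Qr + Qe) = 2.3:
Cₑ = (24.50·2.3 − 22.30·0) / 2.200 = 25.61 mg/L.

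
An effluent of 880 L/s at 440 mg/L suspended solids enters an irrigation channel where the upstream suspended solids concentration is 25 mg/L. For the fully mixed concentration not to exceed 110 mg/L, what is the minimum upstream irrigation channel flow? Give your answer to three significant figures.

Set C_mix = 110: (Q·25.00 + 880.0·440.0) / (Q + 880.0) = 110
→ Q = 880.0·(440.0 − 110)/(110 − 25.00) = 3416 L/s.

3420 L/s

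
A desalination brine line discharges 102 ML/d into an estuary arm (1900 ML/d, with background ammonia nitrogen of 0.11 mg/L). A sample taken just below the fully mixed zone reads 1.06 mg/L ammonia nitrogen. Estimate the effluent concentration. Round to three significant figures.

18.8 mg/L

Mass balance: 1900·0.1100 + 102.0·Cₑ = 2002·1.060
→ Cₑ = (2002·1.060 − 1900·0.1100) / 102.0 = 18.76 mg/L.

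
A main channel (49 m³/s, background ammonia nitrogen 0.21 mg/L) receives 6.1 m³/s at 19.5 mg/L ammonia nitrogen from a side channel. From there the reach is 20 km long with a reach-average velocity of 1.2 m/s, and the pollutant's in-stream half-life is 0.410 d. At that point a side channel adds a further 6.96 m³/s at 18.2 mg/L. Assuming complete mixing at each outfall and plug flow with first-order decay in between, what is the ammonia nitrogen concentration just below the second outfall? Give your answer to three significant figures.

Mixed concentration C = ΣQC/ΣQ = (49.00·0.2100 + 6.100·19.50) / 55.10 = 129.2/55.10 = 2.346 mg/L; combined flow 55.10 m³/s.
Travel time t = 20·1000 / 1.2 = 16670 s = 4.630 h.
Half-life 0.410 d → k = ln 2 / 0.410 = 1.691 d⁻¹.
First-order decay: C = 2.346·exp(−k·t) = 2.346·0.7217 = 1.693 mg/L.
At the second outfall, C = (55.10·1.693 + 6.960·18.20) / (55.10 + 6.960) = 3.544 mg/L.

3.54 mg/L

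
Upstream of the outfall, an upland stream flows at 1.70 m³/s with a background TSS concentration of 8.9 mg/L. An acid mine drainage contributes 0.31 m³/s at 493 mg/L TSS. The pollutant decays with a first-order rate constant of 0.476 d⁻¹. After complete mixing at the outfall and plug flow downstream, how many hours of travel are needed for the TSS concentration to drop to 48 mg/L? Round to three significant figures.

Mixed concentration C = ΣQC/ΣQ = (1.700·8.900 + 0.3100·493.0) / 2.010 = 168.0/2.010 = 83.56 mg/L.
83.56·exp(−k·t) = 48 → t = ln(83.56/48)/k = 100600 s = 27.95 h.

28.0 h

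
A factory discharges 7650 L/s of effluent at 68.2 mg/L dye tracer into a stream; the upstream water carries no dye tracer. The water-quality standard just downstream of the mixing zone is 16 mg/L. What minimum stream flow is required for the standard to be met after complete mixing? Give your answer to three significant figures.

25000 L/s

Set C_mix = 16: (Q·0 + 7650·68.20) / (Q + 7650) = 16
→ Q = 7650·(68.20 − 16)/(16 − 0) = 24960 L/s.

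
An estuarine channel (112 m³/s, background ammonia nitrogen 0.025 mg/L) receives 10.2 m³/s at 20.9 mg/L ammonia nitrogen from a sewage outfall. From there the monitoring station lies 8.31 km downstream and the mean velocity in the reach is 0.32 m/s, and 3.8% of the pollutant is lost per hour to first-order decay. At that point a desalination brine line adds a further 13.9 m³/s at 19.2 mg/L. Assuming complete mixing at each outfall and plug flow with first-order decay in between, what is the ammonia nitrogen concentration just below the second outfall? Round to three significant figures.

After mixing, C = (112.0·0.02500 + 10.20·20.90) / 122.2 = 216.0/122.2 = 1.767 mg/L; combined flow 122.2 m³/s.
Travel time t = 8.31·1000 / 0.32 = 25970 s = 7.214 h.
3.8%/h lost → k = −ln(1 − 0.038) = 0.03874 h⁻¹.
First-order decay: C = 1.767·exp(−k·t) = 1.767·0.7562 = 1.337 mg/L.
At the second outfall, C = (122.2·1.337 + 13.90·19.20) / (122.2 + 13.90) = 3.161 mg/L.

3.16 mg/L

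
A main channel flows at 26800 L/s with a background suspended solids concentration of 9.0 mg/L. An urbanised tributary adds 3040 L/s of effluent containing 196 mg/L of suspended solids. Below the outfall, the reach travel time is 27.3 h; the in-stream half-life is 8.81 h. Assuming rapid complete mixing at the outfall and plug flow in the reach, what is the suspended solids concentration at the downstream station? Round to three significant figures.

3.27 mg/L

After mixing, C = (26800·9.000 + 3040·196.0) / 29840 = 837000/29840 = 28.05 mg/L.
Half-life 8.81 h → k = ln 2 / 8.81 = 0.07868 h⁻¹ = 1.888 d⁻¹.
After decay, C = 28.05 × e^(−kt) = 28.05 × 0.1167 = 3.274 mg/L.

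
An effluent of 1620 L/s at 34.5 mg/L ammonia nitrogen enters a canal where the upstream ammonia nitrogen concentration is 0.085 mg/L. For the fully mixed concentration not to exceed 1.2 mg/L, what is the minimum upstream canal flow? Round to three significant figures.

Set C_mix = 1.2: (Q·0.08500 + 1620·34.50) / (Q + 1620) = 1.2
→ Q = 1620·(34.50 − 1.2)/(1.2 − 0.08500) = 48380 L/s.

48400 L/s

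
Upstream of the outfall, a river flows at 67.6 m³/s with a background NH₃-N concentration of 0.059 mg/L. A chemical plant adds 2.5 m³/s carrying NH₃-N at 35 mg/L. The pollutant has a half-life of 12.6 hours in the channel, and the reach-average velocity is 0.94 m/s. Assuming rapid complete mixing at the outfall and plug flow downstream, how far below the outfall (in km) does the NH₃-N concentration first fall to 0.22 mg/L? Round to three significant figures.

110 km

Mixed concentration C = ΣQC/ΣQ = (67.60·0.05900 + 2.500·35.00) / 70.10 = 91.49/70.10 = 1.305 mg/L.
Half-life 12.6 h → k = ln 2 / 12.6 = 0.05501 h⁻¹ = 1.320 d⁻¹.
Set 1.305·exp(−k·t) = 0.22 → t = ln(1.305/0.22)/k = 116500 s = 32.36 h.
Distance = v·t = 0.94·116500 = 109500 m = 109.5 km.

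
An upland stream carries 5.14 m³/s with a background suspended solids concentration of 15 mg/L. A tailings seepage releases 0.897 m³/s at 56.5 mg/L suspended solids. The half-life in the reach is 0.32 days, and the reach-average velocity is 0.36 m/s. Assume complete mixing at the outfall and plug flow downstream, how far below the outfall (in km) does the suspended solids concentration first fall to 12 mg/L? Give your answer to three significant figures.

Flow-weighted average: C = (5.140·15.00 + 0.8970·56.50) / 6.037 = 127.8/6.037 = 21.17 mg/L.
Half-life 0.32 d → k = ln 2 / 0.32 = 2.166 d⁻¹.
Set 21.17·exp(−k·t) = 12 → t = ln(21.17/12)/k = 22640 s = 6.288 h.
Distance = v·t = 0.36·22640 = 8149 m = 8.149 km.

8.15 km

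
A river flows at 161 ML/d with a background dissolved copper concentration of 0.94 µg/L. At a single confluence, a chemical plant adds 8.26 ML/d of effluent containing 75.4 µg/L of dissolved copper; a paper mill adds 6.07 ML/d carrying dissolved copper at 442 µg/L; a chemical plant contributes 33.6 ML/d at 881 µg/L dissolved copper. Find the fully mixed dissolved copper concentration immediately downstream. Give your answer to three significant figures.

Mixed concentration C = ΣQC/ΣQ = (161.0·0.9400 + 8.260·75.40 + 6.070·442.0 + 33.60·881.0) / 208.9 = 33060/208.9 = 158.2 µg/L.

158 µg/L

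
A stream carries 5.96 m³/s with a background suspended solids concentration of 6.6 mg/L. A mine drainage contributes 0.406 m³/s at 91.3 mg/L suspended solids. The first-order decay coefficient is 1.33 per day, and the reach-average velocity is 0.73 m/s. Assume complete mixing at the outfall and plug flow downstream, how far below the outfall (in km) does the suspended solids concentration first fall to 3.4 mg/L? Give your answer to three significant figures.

59.8 km

Mass balance: C = (5.960·6.600 + 0.4060·91.30) / 6.366 = 76.40/6.366 = 12.00 mg/L.
Set 12.00·exp(−k·t) = 3.4 → t = ln(12.00/3.4)/k = 81940 s = 22.76 h.
Distance = v·t = 0.73·81940 = 59810 m = 59.81 km.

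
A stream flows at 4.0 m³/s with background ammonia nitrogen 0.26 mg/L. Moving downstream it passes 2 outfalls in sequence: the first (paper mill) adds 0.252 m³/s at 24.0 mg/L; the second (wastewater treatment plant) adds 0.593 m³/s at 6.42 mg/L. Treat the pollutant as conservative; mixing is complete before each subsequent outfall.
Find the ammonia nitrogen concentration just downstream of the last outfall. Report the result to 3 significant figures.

2.25 mg/L

After outfall 1: Q = 4.000 + 0.2520 = 4.252 m³/s; C = (4.000·0.2600 + 0.2520·24.00)/4.252 = 1.667 mg/L.
After outfall 2: Q = 4.252 + 0.5930 = 4.845 m³/s; C = (4.252·1.667 + 0.5930·6.420)/4.845 = 2.249 mg/L.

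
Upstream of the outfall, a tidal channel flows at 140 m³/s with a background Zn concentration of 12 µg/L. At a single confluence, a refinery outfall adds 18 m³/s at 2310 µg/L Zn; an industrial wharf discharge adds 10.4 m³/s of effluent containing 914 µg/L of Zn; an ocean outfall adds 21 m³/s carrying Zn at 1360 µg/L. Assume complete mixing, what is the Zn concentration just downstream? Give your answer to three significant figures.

After mixing, C = (140.0·12.00 + 18.00·2310 + 10.40·914.0 + 21.00·1360) / 189.4 = 81330/189.4 = 429.4 µg/L.

429 µg/L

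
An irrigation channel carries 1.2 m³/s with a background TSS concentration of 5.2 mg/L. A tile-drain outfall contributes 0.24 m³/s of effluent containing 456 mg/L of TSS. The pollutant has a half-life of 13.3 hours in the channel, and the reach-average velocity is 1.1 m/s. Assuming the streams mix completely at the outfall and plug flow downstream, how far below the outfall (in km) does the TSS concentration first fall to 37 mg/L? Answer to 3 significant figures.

Mixed concentration C = ΣQC/ΣQ = (1.200·5.200 + 0.2400·456.0) / 1.440 = 115.7/1.440 = 80.33 mg/L.
Half-life 13.3 h → k = ln 2 / 13.3 = 0.05212 h⁻¹ = 1.251 d⁻¹.
Set 80.33·exp(−k·t) = 37 → t = ln(80.33/37)/k = 53550 s = 14.88 h.
Distance = v·t = 1.1·53550 = 58910 m = 58.91 km.

58.9 km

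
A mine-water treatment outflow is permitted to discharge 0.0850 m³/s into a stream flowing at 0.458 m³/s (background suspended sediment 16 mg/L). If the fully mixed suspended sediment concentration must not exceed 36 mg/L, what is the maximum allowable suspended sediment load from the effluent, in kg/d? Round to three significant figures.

Mass balance at the limit: 0.4580·16.00 + 0.08500·Cₑ = 0.5430·36 → Cₑ = 143.8 mg/L.
Load = 0.08500 m³/s × 143.8 g/m³ × 86 400 s/d = 1056 kg/d.

1060 kg/d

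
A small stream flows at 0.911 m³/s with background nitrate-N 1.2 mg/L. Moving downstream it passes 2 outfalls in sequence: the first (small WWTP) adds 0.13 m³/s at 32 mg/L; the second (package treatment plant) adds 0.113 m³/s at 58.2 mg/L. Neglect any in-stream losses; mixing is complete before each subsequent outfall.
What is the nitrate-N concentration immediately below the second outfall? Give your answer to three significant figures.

Below outfall 1: Q → 1.041 m³/s, C = (0.9110·1.200 + 0.1300·32.00)/1.041 = 5.046 mg/L.
Below outfall 2: Q → 1.154 m³/s, C = (1.041·5.046 + 0.1130·58.20)/1.154 = 10.25 mg/L.

10.3 mg/L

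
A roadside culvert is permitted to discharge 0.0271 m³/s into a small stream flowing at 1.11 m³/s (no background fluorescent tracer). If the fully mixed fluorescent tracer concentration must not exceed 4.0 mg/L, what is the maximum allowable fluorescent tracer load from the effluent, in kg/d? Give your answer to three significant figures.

393 kg/d

Mass balance at the limit: 1.110·0 + 0.02710·Cₑ = 1.137·4.0 → Cₑ = 167.8 mg/L.
Load = 0.02710 m³/s × 167.8 g/m³ × 86 400 s/d = 393.0 kg/d.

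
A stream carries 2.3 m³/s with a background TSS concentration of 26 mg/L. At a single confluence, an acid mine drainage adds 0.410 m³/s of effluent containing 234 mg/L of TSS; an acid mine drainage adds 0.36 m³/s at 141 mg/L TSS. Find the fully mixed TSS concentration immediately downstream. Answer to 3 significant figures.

67.3 mg/L

After mixing, C = (2.300·26.00 + 0.4100·234.0 + 0.3600·141.0) / 3.070 = 206.5/3.070 = 67.26 mg/L.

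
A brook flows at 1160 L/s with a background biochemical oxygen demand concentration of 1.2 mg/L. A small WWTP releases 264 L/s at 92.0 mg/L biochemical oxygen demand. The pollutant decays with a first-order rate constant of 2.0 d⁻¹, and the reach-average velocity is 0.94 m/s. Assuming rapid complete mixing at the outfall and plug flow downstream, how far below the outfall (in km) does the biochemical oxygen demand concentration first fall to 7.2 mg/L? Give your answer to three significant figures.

Conservation of mass: C = (1160·1.200 + 264.0·92.00) / 1424 = 25680/1424 = 18.03 mg/L.
Set 18.03·exp(−k·t) = 7.2 → t = ln(18.03/7.2)/k = 39660 s = 11.02 h.
Distance = v·t = 0.94·39660 = 37280 m = 37.28 km.

37.3 km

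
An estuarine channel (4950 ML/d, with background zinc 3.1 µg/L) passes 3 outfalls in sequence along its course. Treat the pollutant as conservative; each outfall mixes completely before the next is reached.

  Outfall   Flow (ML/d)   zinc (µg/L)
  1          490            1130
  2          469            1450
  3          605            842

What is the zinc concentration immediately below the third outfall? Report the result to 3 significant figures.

270 µg/L

After outfall 1: Q = 4950 + 490.0 = 5440 ML/d; C = (4950·3.100 + 490.0·1130)/5440 = 104.6 µg/L.
After outfall 2: Q = 5440 + 469.0 = 5909 ML/d; C = (5440·104.6 + 469.0·1450)/5909 = 211.4 µg/L.
After outfall 3: Q = 5909 + 605.0 = 6514 ML/d; C = (5909·211.4 + 605.0·842.0)/6514 = 270.0 µg/L.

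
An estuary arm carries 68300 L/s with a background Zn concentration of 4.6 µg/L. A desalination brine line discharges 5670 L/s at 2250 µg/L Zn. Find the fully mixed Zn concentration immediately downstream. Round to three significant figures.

Conservation of mass: C = (68300·4.600 + 5670·2250) / 73970 = 13070000/73970 = 176.7 µg/L.

177 µg/L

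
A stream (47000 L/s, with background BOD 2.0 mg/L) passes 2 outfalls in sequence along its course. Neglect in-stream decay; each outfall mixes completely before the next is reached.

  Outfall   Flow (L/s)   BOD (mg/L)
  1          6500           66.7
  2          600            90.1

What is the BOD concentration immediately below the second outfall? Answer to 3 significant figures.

Below outfall 1: Q → 53500 L/s, C = (47000·2.000 + 6500·66.70)/53500 = 9.861 mg/L.
Below outfall 2: Q → 54100 L/s, C = (53500·9.861 + 600.0·90.10)/54100 = 10.75 mg/L.

10.8 mg/L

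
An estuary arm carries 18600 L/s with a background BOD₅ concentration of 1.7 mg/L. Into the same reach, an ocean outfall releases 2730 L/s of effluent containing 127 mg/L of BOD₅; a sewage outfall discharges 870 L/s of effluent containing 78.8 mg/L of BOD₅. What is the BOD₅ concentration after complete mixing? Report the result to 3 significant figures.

20.1 mg/L

Mass balance: C = (18600·1.700 + 2730·127.0 + 870.0·78.80) / 22200 = 446900/22200 = 20.13 mg/L.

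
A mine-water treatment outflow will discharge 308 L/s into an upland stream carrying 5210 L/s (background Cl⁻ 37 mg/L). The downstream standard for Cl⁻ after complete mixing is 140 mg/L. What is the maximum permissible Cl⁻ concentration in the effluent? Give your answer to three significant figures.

At the limit, (Qr·Cr + Qe·Cₑ)/(Qr + Qe) = 140:
Cₑ = (5518·140 − 5210·37.00) / 308.0 = 1882 mg/L.

1880 mg/L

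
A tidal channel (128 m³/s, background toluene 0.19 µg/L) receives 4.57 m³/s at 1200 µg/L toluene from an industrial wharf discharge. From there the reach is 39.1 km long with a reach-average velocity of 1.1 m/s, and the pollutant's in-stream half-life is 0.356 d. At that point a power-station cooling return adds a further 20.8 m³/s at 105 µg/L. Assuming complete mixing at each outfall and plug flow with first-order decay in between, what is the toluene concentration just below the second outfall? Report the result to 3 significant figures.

Flow-weighted average: C = (128.0·0.1900 + 4.570·1200) / 132.6 = 5508/132.6 = 41.55 µg/L; combined flow 132.6 m³/s.
Travel time t = 39.1·1000 / 1.1 = 35550 s = 9.874 h.
Half-life 0.356 d → k = ln 2 / 0.356 = 1.947 d⁻¹.
Decay over the reach: 41.55·exp(−kt) = 41.55·0.4489 = 18.65 µg/L.
Second outfall: C = (132.6·18.65 + 20.80·105.0)/153.4 = 30.36 µg/L.

30.4 µg/L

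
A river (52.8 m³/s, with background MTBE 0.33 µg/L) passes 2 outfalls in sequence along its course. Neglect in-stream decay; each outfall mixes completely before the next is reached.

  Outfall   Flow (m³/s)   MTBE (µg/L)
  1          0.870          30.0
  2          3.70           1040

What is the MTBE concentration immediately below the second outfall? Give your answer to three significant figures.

67.8 µg/L

Outfall 1: combined Q = 53.67 m³/s; C = (52.80·0.3300 + 0.8700·30.00)/53.67 = 0.8110 µg/L.
Outfall 2: combined Q = 57.37 m³/s; C = (53.67·0.8110 + 3.700·1040)/57.37 = 67.83 µg/L.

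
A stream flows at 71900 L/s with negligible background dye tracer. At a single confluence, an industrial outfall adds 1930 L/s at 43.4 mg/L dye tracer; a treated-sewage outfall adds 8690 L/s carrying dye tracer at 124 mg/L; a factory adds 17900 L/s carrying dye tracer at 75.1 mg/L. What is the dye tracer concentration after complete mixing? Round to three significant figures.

25.0 mg/L

Conservation of mass: C = (71900·0 + 1930·43.40 + 8690·124.0 + 17900·75.10) / 100400 = 2506000/100400 = 24.95 mg/L.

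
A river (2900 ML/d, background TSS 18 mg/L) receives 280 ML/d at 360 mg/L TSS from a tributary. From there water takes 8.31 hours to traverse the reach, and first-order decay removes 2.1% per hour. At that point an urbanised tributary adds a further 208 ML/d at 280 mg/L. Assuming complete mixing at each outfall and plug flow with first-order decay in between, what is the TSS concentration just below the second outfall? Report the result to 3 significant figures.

After mixing, C = (2900·18.00 + 280.0·360.0) / 3180 = 153000/3180 = 48.11 mg/L; combined flow 3180 ML/d.
2.1%/h lost → k = −ln(1 − 0.021) = 0.02122 h⁻¹.
Decay over the reach: 48.11·exp(−kt) = 48.11·0.8383 = 40.33 mg/L.
At the second outfall, C = (3180·40.33 + 208.0·280.0) / (3180 + 208.0) = 55.05 mg/L.

55.0 mg/L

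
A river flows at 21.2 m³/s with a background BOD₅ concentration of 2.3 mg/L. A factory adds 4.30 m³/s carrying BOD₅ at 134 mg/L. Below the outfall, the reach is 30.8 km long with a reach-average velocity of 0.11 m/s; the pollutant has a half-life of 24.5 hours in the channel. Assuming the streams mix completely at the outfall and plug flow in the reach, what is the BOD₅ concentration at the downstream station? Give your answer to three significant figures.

After mixing, C = (21.20·2.300 + 4.300·134.0) / 25.50 = 625.0/25.50 = 24.51 mg/L.
Travel time t = 30.8·1000 / 0.11 = 280000 s = 77.78 h.
Half-life 24.5 h → k = ln 2 / 24.5 = 0.02829 h⁻¹ = 0.6790 d⁻¹.
Decay over the reach: 24.51·exp(−kt) = 24.51·0.1108 = 2.714 mg/L.

2.71 mg/L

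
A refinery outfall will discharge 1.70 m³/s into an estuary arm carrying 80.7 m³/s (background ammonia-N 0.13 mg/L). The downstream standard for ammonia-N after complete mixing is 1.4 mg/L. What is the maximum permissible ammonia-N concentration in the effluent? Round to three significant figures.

At the limit, (Qr·Cr + Qe·Cₑ)/(Qr + Qe) = 1.4:
Cₑ = (82.40·1.4 − 80.70·0.1300) / 1.700 = 61.69 mg/L.

61.7 mg/L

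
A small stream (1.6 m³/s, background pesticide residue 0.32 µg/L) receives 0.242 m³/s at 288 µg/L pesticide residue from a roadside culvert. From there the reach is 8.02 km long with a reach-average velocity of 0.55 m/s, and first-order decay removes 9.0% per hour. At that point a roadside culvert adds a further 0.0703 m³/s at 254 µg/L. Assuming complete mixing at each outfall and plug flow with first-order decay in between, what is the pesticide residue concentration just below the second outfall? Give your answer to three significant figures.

Mass balance: C = (1.600·0.3200 + 0.2420·288.0) / 1.842 = 70.21/1.842 = 38.12 µg/L; combined flow 1.842 m³/s.
Travel time t = 8.02·1000 / 0.55 = 14580 s = 4.051 h.
9.0%/h lost → k = −ln(1 − 0.09) = 0.09431 h⁻¹.
Decay over the reach: 38.12·exp(−kt) = 38.12·0.6825 = 26.01 µg/L.
Second outfall: C = (1.842·26.01 + 0.07030·254.0)/1.912 = 34.39 µg/L.

34.4 µg/L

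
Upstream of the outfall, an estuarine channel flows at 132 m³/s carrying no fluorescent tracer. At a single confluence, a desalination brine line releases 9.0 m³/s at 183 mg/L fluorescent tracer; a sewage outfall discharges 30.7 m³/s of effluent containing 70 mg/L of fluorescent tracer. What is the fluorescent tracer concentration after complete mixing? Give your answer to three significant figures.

Flow-weighted average: C = (132.0·0 + 9.000·183.0 + 30.70·70.00) / 171.7 = 3796/171.7 = 22.11 mg/L.

22.1 mg/L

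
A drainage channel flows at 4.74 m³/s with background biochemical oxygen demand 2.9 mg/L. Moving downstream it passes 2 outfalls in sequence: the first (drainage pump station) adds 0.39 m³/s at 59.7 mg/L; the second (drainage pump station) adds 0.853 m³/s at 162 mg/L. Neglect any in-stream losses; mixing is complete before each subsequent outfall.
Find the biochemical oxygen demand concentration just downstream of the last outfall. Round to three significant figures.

29.3 mg/L

After outfall 1: Q = 4.740 + 0.3900 = 5.130 m³/s; C = (4.740·2.900 + 0.3900·59.70)/5.130 = 7.218 mg/L.
After outfall 2: Q = 5.130 + 0.8530 = 5.983 m³/s; C = (5.130·7.218 + 0.8530·162.0)/5.983 = 29.29 mg/L.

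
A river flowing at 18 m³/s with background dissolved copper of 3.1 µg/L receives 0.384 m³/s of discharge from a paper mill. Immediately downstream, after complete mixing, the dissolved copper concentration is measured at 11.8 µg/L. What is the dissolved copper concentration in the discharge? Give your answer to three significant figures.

420 µg/L

Mass balance: 18.00·3.100 + 0.3840·Cₑ = 18.38·11.80
→ Cₑ = (18.38·11.80 − 18.00·3.100) / 0.3840 = 419.6 µg/L.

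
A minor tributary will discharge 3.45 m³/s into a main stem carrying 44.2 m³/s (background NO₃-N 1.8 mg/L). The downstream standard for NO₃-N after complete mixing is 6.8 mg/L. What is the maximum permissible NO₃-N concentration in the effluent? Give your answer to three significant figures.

70.9 mg/L

At the limit, (Qr·Cr + Qe·Cₑ)/(Qr + Qe) = 6.8:
Cₑ = (47.65·6.8 − 44.20·1.800) / 3.450 = 70.86 mg/L.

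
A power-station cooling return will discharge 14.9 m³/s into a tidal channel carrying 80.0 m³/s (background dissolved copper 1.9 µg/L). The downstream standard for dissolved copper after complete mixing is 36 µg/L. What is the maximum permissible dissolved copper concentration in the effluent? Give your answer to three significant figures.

At the limit, (Qr·Cr + Qe·Cₑ)/(Qr + Qe) = 36:
Cₑ = (94.90·36 − 80.00·1.900) / 14.90 = 219.1 µg/L.

219 µg/L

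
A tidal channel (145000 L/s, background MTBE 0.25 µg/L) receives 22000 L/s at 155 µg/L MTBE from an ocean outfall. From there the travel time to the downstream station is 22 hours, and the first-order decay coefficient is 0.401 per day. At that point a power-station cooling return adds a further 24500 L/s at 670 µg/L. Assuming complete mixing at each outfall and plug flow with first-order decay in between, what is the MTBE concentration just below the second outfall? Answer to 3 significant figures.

98.2 µg/L

Mass balance: C = (145000·0.2500 + 22000·155.0) / 167000 = 3446000/167000 = 20.64 µg/L; combined flow 167000 L/s.
Applying C = C₀e^(−kt): 20.64 × 0.6924 = 14.29 µg/L.
Second outfall: C = (167000·14.29 + 24500·670.0)/191500 = 98.18 µg/L.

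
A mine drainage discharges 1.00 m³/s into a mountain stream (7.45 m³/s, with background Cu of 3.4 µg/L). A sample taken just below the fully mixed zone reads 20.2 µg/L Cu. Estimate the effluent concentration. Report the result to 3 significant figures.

Mass balance: 7.450·3.400 + 1.000·Cₑ = 8.450·20.20
→ Cₑ = (8.450·20.20 − 7.450·3.400) / 1.000 = 145.4 µg/L.

145 µg/L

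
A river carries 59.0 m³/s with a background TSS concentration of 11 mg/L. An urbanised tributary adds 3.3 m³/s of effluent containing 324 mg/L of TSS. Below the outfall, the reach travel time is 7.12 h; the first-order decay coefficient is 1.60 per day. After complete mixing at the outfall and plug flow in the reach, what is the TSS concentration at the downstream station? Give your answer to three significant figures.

17.2 mg/L

Mass balance: C = (59.00·11.00 + 3.300·324.0) / 62.30 = 1718/62.30 = 27.58 mg/L.
After decay, C = 27.58 × e^(−kt) = 27.58 × 0.6221 = 17.16 mg/L.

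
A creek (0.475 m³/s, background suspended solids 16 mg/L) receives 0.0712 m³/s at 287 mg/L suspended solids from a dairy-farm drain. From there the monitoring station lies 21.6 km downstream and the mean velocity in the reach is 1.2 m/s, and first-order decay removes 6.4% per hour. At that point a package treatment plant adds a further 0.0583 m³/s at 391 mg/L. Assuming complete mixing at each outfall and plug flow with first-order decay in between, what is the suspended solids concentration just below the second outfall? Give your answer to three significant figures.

After mixing, C = (0.4750·16.00 + 0.07120·287.0) / 0.5462 = 28.03/0.5462 = 51.33 mg/L; combined flow 0.5462 m³/s.
Travel time t = 21.6·1000 / 1.2 = 18000 s = 5.000 h.
6.4%/h lost → k = −ln(1 − 0.064) = 0.06614 h⁻¹.
Decay over the reach: 51.33·exp(−kt) = 51.33·0.7184 = 36.87 mg/L.
At the second outfall, C = (0.5462·36.87 + 0.05830·391.0) / (0.5462 + 0.05830) = 71.03 mg/L.

71.0 mg/L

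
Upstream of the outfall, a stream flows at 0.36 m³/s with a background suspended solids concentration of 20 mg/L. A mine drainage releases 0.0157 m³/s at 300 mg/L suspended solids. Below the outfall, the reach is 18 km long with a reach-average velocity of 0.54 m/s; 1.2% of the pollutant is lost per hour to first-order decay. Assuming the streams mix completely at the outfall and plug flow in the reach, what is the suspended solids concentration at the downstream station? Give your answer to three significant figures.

Flow-weighted average: C = (0.3600·20.00 + 0.01570·300.0) / 0.3757 = 11.91/0.3757 = 31.70 mg/L.
Travel time t = 18·1000 / 0.54 = 33330 s = 9.259 h.
1.2%/h lost → k = −ln(1 − 0.012) = 0.01207 h⁻¹.
Decay over the reach: 31.70·exp(−kt) = 31.70·0.8942 = 28.35 mg/L.

28.3 mg/L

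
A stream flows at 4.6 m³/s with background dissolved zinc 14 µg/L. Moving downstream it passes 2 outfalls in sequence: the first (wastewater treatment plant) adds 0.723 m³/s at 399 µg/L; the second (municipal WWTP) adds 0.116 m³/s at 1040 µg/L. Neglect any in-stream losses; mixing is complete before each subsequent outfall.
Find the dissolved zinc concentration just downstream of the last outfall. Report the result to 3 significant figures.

87.1 µg/L

Outfall 1: combined Q = 5.323 m³/s; C = (4.600·14.00 + 0.7230·399.0)/5.323 = 66.29 µg/L.
Outfall 2: combined Q = 5.439 m³/s; C = (5.323·66.29 + 0.1160·1040)/5.439 = 87.06 µg/L.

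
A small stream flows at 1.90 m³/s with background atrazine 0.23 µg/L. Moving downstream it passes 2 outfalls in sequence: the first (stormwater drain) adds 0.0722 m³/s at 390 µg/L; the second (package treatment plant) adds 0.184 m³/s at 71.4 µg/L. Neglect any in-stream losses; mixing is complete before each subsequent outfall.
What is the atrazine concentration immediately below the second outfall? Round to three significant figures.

19.4 µg/L

Below outfall 1: Q → 1.972 m³/s, C = (1.900·0.2300 + 0.07220·390.0)/1.972 = 14.50 µg/L.
Below outfall 2: Q → 2.156 m³/s, C = (1.972·14.50 + 0.1840·71.40)/2.156 = 19.35 µg/L.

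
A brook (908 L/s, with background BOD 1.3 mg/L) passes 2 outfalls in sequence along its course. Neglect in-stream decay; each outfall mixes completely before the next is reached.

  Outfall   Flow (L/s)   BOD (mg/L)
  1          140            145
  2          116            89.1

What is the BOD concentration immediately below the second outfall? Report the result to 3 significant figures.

Outfall 1: combined Q = 1048 L/s; C = (908.0·1.300 + 140.0·145.0)/1048 = 20.50 mg/L.
Outfall 2: combined Q = 1164 L/s; C = (1048·20.50 + 116.0·89.10)/1164 = 27.33 mg/L.

27.3 mg/L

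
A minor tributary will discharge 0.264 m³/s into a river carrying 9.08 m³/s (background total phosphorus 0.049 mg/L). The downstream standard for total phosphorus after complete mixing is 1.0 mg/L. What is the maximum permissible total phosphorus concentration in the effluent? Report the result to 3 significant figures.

At the limit, (Qr·Cr + Qe·Cₑ)/(Qr + Qe) = 1.0:
Cₑ = (9.344·1.0 − 9.080·0.04900) / 0.2640 = 33.71 mg/L.

33.7 mg/L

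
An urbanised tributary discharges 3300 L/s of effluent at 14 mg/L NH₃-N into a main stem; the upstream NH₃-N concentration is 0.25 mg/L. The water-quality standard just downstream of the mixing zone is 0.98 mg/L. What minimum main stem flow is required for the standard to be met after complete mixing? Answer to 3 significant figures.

58900 L/s

Set C_mix = 0.98: (Q·0.2500 + 3300·14.00) / (Q + 3300) = 0.98
→ Q = 3300·(14.00 − 0.98)/(0.98 − 0.2500) = 58860 L/s.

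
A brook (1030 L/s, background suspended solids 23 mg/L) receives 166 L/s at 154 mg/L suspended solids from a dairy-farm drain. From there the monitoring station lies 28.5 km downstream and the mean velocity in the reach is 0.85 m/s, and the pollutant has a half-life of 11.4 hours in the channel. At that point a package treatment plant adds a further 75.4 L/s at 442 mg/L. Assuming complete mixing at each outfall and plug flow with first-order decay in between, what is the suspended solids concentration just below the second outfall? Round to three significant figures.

Conservation of mass: C = (1030·23.00 + 166.0·154.0) / 1196 = 49250/1196 = 41.18 mg/L; combined flow 1196 L/s.
Travel time t = 28.5·1000 / 0.85 = 33530 s = 9.314 h.
Half-life 11.4 h → k = ln 2 / 11.4 = 0.06080 h⁻¹ = 1.459 d⁻¹.
Applying C = C₀e^(−kt): 41.18 × 0.5676 = 23.38 mg/L.
Second outfall: C = (1196·23.38 + 75.40·442.0)/1271 = 48.20 mg/L.

48.2 mg/L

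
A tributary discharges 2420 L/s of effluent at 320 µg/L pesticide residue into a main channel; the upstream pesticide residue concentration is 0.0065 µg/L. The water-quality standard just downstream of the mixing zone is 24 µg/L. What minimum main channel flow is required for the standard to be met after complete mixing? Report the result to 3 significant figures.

29900 L/s

Set C_mix = 24: (Q·0.006500 + 2420·320.0) / (Q + 2420) = 24
→ Q = 2420·(320.0 − 24)/(24 − 0.006500) = 29850 L/s.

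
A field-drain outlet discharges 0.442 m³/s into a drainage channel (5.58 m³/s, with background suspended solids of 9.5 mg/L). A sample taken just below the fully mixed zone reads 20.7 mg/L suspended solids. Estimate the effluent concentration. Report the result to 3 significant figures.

Mass balance: 5.580·9.500 + 0.4420·Cₑ = 6.022·20.70
→ Cₑ = (6.022·20.70 − 5.580·9.500) / 0.4420 = 162.1 mg/L.

162 mg/L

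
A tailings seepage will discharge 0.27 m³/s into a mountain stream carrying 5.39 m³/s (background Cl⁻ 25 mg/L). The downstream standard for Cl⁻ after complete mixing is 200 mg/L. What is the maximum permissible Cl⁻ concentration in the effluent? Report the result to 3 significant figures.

3690 mg/L

At the limit, (Qr·Cr + Qe·Cₑ)/(Qr + Qe) = 200:
Cₑ = (5.660·200 − 5.390·25.00) / 0.2700 = 3694 mg/L.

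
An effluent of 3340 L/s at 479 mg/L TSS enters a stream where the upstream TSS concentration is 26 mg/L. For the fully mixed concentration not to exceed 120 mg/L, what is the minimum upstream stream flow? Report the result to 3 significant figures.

Set C_mix = 120: (Q·26.00 + 3340·479.0) / (Q + 3340) = 120
→ Q = 3340·(479.0 − 120)/(120 − 26.00) = 12760 L/s.

12800 L/s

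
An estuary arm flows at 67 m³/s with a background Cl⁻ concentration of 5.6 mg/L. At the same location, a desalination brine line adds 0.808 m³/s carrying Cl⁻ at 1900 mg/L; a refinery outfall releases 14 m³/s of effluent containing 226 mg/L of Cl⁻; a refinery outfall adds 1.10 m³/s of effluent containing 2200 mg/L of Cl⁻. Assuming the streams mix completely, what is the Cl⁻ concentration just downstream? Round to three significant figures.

90.4 mg/L

Mass balance: C = (67.00·5.600 + 0.8080·1900 + 14.00·226.0 + 1.100·2200) / 82.91 = 7494/82.91 = 90.39 mg/L.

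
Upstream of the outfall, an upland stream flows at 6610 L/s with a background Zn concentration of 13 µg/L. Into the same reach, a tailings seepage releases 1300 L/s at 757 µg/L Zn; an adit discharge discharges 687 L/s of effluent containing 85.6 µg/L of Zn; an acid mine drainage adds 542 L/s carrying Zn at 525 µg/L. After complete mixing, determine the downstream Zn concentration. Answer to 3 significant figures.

155 µg/L

After mixing, C = (6610·13.00 + 1300·757.0 + 687.0·85.60 + 542.0·525.0) / 9139 = 1413000/9139 = 154.7 µg/L.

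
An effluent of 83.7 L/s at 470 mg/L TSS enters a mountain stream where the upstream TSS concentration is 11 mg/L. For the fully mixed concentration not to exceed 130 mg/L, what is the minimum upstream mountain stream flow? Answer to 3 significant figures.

239 L/s

Set C_mix = 130: (Q·11.00 + 83.70·470.0) / (Q + 83.70) = 130
→ Q = 83.70·(470.0 − 130)/(130 − 11.00) = 239.1 L/s.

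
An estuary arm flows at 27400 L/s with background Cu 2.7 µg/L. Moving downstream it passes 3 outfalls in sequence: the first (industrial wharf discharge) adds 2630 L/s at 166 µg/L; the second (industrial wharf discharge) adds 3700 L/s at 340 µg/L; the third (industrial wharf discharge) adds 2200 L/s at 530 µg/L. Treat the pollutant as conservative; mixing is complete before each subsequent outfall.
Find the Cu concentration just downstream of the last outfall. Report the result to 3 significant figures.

Outfall 1: combined Q = 30030 L/s; C = (27400·2.700 + 2630·166.0)/30030 = 17.00 µg/L.
Outfall 2: combined Q = 33730 L/s; C = (30030·17.00 + 3700·340.0)/33730 = 52.43 µg/L.
Outfall 3: combined Q = 35930 L/s; C = (33730·52.43 + 2200·530.0)/35930 = 81.67 µg/L.

81.7 µg/L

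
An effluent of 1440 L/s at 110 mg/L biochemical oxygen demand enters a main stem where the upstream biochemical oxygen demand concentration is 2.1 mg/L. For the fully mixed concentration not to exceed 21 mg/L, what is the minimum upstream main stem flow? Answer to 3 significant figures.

Set C_mix = 21: (Q·2.100 + 1440·110.0) / (Q + 1440) = 21
→ Q = 1440·(110.0 − 21)/(21 − 2.100) = 6781 L/s.

6780 L/s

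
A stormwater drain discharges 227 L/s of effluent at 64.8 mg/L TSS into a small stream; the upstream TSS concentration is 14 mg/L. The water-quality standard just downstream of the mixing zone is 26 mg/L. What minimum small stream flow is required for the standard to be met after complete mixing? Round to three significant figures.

Set C_mix = 26: (Q·14.00 + 227.0·64.80) / (Q + 227.0) = 26
→ Q = 227.0·(64.80 − 26)/(26 − 14.00) = 734.0 L/s.

734 L/s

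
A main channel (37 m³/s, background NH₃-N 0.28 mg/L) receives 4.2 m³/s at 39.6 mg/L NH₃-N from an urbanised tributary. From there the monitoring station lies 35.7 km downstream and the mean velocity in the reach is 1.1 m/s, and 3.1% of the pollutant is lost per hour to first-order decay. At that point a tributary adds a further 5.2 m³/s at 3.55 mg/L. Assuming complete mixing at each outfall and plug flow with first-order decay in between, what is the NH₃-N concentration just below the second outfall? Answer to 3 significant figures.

Mass balance: C = (37.00·0.2800 + 4.200·39.60) / 41.20 = 176.7/41.20 = 4.288 mg/L; combined flow 41.20 m³/s.
Travel time t = 35.7·1000 / 1.1 = 32450 s = 9.015 h.
3.1%/h lost → k = −ln(1 − 0.031) = 0.03149 h⁻¹.
After decay, C = 4.288 × e^(−kt) = 4.288 × 0.7528 = 3.228 mg/L.
At the second outfall, C = (41.20·3.228 + 5.200·3.550) / (41.20 + 5.200) = 3.265 mg/L.

3.26 mg/L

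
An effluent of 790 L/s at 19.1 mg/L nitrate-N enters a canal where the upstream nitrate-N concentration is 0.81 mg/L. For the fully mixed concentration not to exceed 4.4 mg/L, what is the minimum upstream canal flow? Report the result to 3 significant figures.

Set C_mix = 4.4: (Q·0.8100 + 790.0·19.10) / (Q + 790.0) = 4.4
→ Q = 790.0·(19.10 − 4.4)/(4.4 − 0.8100) = 3235 L/s.

3230 L/s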